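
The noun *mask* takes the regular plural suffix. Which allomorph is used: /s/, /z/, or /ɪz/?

The stem *mask* ends in a voiceless non-sibilant consonant.
The plural suffix surfaces as /ɪz/ after sibilants, /s/ after other voiceless consonants, and /z/ after other voiced sounds.
So the plural -s on *mask* is pronounced /s/.

/s/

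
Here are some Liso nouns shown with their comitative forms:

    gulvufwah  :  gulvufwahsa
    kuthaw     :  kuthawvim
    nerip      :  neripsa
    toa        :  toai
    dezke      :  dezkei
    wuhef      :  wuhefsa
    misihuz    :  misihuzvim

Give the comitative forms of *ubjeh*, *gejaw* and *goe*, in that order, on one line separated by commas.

The pattern is voicing of the final sound: -sa when the stem ends in a voiceless consonant (*gulvufwah*, *nerip*, *wuhef*); -vim when the stem ends in a voiced consonant (*kuthaw*, *misihuz*); -i when the stem ends in a vowel (*toa*, *dezke*).
Since the final sound of *ubjeh* is /h/ (a voiceless consonant), it takes -sa, giving *ubjehsa*.
*gejaw* — final sound /w/ (a voiced consonant) → -vim → *gejawvim*.
The final sound of *goe* is /e/, which is a vowel, so the suffix is -i, giving *goei*.

ubjehsa, gejawvim, goei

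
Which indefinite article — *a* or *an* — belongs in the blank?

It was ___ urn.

The indefinite article is chosen by the initial *sound* of the following word, not its spelling.
*urn* begins with the sound /ɜr/ (u pronounced /ɜr/) — a vowel sound.
So the article is *an*: It was an urn.

an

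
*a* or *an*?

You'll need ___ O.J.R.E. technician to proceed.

an

The indefinite article is chosen by the initial *sound* of the following word, not its spelling.
The initialism *O.J.R.E.* is read letter by letter; the first letter, O, is pronounced /oʊ/, which begins with a vowel sound.
So the article is *an*: You'll need an O.J.R.E. technician to proceed.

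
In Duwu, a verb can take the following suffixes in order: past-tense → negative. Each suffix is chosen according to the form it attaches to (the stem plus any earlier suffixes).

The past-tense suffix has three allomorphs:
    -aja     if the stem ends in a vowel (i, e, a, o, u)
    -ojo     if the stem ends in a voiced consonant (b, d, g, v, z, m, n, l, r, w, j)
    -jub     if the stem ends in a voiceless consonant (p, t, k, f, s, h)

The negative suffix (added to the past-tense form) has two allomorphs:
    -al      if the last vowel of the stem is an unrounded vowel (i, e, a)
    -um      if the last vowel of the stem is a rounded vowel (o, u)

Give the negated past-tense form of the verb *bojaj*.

bojajojoum

*bojaj* — final sound /j/ (a voiced consonant) → -ojo → *bojajojo*.
The past-tense form *bojajojo* — last vowel /o/ (a rounded vowel) → -um → *bojajojoum*.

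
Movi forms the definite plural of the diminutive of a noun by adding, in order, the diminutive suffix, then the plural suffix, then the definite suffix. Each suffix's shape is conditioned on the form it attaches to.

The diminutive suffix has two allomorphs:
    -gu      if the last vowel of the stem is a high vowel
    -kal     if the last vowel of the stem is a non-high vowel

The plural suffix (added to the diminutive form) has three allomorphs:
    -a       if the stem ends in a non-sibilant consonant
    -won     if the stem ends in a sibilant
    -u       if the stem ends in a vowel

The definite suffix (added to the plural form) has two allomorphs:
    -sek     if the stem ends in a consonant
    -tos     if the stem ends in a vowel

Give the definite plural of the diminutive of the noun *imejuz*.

*imejuz* — last vowel /u/ (a high vowel) → -gu → *imejuzgu*.
The diminutive form *imejuzgu* — final sound /u/ (a vowel) → -u → *imejuzguu*.
Since the final sound of the plural form *imejuzguu* is /u/ (a vowel), it takes -tos, giving *imejuzguutos*.

imejuzguutos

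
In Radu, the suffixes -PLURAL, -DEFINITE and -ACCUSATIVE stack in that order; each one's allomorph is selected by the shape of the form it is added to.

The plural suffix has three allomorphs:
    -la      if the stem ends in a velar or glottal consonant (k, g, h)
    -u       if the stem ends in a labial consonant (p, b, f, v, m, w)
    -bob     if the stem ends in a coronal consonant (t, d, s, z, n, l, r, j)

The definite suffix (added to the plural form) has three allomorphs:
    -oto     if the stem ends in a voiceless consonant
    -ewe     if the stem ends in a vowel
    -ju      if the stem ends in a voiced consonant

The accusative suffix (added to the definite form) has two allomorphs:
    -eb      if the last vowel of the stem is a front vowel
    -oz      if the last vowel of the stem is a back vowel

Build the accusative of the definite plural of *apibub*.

The final consonant of *apibub* is /b/, which is labial, so the plural suffix is -u, giving *apibubu*.
The final sound of the plural form *apibubu* is /u/, which is a vowel, so the definite suffix is -ewe, giving *apibubuewe*.
The last vowel of the definite form *apibubuewe* is /e/, which is a front vowel, so the accusative suffix is -eb, giving *apibubueweeb*.

apibubueweeb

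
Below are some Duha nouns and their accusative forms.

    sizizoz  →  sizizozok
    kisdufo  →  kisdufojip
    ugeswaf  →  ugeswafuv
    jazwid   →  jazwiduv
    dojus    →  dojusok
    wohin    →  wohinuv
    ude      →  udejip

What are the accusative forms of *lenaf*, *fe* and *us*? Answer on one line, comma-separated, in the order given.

The alternation tracks the final sound of the stem — -ok when the stem ends in a sibilant (*sizizoz*, *dojus*); -uv when the stem ends in a non-sibilant consonant (*ugeswaf*, *jazwid*, *wohin*); -jip when the stem ends in a vowel (*kisdufo*, *ude*).
Since the final sound of *lenaf* is /f/ (a non-sibilant consonant), it takes -uv, giving *lenafuv*.
*fe*: final sound = /e/, a vowel → -jip → *fejip*.
Since the final sound of *us* is /s/ (a sibilant), it takes -ok, giving *usok*.

lenafuv, fejip, usok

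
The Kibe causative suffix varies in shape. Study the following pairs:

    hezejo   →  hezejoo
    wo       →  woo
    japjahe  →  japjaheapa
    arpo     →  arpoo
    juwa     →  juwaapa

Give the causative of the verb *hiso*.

The alternation tracks the last vowel of the stem — -o when the last vowel of the stem is a rounded vowel (*hezejo*, *wo*, *arpo*); -apa when the last vowel of the stem is an unrounded vowel (*japjahe*, *juwa*).
Since the last vowel of *hiso* is /o/ (a rounded vowel), it takes -o, giving *hisoo*.

hisoo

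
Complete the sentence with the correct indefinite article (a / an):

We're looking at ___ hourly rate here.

an

The indefinite article is chosen by the initial *sound* of the following word, not its spelling.
*hourly* begins with the sound /aʊ/ (silent h) — a vowel sound.
So the article is *an*: We're looking at an hourly rate here.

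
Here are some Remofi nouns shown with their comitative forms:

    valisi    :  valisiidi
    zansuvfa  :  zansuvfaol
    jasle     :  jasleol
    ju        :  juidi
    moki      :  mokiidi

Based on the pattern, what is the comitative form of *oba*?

The pattern is height harmony: -idi when the last vowel of the stem is a high vowel (*valisi*, *ju*, *moki*); -ol when the last vowel of the stem is a non-high vowel (*zansuvfa*, *jasle*).
The last vowel of *oba* is /a/, which is a non-high vowel, so the suffix is -ol, giving *obaol*.

obaol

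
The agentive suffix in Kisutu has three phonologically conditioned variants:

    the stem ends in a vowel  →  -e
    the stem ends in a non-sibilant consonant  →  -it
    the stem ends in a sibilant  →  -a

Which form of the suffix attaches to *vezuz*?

*vezuz* — final sound /z/ (a sibilant) → -a.

-a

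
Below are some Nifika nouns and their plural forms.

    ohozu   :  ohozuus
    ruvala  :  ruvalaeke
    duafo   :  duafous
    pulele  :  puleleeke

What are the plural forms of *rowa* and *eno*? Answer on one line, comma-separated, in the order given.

The suffix is conditioned by the last vowel: -us when the last vowel of the stem is a rounded vowel (*ohozu*, *duafo*); -eke when the last vowel of the stem is an unrounded vowel (*ruvala*, *pulele*).
Since the last vowel of *rowa* is /a/ (an unrounded vowel), it takes -eke, giving *rowaeke*.
*eno*: last vowel = /o/, a rounded vowel → -us → *enous*.

rowaeke, enous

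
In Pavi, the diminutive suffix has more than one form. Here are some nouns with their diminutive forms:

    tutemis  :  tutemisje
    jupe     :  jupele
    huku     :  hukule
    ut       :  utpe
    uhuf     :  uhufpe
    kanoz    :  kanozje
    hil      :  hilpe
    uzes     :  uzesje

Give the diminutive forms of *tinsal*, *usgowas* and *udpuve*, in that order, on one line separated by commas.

tinsalpe, usgowasje, udpuvele

The suffix is conditioned by the final sound: -je when the stem ends in a sibilant (*tutemis*, *kanoz*, *uzes*); -pe when the stem ends in a non-sibilant consonant (*ut*, *uhuf*, *hil*); -le when the stem ends in a vowel (*jupe*, *huku*).
Since the final sound of *tinsal* is /l/ (a non-sibilant consonant), it takes -pe, giving *tinsalpe*.
The final sound of *usgowas* is /s/, which is a sibilant, so the suffix is -je, giving *usgowasje*.
The final sound of *udpuve* is /e/, which is a vowel, so the suffix is -le, giving *udpuvele*.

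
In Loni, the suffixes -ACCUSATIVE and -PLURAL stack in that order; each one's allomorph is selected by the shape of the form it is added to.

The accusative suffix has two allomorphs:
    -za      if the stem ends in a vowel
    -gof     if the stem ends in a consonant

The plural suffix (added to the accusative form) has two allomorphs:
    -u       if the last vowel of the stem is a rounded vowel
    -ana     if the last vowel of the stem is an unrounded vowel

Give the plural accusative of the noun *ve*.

*ve* — final sound /e/ (a vowel) → -za → *veza*.
The last vowel of the accusative form *veza* is /a/, which is an unrounded vowel, so the plural suffix is -ana, giving *vezaana*.

vezaana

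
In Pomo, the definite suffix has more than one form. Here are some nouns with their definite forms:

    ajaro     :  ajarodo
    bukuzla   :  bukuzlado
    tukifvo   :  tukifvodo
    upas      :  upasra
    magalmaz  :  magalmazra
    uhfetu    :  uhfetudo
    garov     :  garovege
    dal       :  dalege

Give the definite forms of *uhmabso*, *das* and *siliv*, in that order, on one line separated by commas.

The alternation tracks the final sound of the stem — -ra when the stem ends in a sibilant (*upas*, *magalmaz*); -ege when the stem ends in a non-sibilant consonant (*garov*, *dal*); -do when the stem ends in a vowel (*ajaro*, *bukuzla*, *tukifvo*, *uhfetu*).
Since the final sound of *uhmabso* is /o/ (a vowel), it takes -do, giving *uhmabsodo*.
*das*: final sound = /s/, a sibilant → -ra → *dasra*.
*siliv* — final sound /v/ (a non-sibilant consonant) → -ege → *silivege*.

uhmabsodo, dasra, silivege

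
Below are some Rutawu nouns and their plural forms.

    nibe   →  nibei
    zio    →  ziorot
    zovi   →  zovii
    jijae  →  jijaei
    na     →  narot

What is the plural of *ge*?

gei

The alternation tracks the last vowel of the stem — -i when the last vowel of the stem is a front vowel (*nibe*, *zovi*, *jijae*); -rot when the last vowel of the stem is a back vowel (*zio*, *na*).
*ge*: last vowel = /e/, a front vowel → -i → *gei*.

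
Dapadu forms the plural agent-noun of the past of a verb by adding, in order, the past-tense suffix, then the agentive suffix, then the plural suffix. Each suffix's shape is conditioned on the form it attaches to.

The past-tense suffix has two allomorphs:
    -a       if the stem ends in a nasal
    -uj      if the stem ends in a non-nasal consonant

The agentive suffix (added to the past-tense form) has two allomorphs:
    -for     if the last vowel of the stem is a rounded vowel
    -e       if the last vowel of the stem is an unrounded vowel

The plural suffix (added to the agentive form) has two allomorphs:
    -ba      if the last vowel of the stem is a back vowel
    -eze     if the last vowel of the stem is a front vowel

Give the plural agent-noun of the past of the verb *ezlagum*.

*ezlagum*: final consonant = /m/, a nasal → -a → *ezlaguma*.
The past-tense form *ezlaguma*: last vowel = /a/, an unrounded vowel → -e → *ezlagumae*.
Since the last vowel of the agentive form *ezlagumae* is /e/ (a front vowel), it takes -eze, giving *ezlagumaeeze*.

ezlagumaeeze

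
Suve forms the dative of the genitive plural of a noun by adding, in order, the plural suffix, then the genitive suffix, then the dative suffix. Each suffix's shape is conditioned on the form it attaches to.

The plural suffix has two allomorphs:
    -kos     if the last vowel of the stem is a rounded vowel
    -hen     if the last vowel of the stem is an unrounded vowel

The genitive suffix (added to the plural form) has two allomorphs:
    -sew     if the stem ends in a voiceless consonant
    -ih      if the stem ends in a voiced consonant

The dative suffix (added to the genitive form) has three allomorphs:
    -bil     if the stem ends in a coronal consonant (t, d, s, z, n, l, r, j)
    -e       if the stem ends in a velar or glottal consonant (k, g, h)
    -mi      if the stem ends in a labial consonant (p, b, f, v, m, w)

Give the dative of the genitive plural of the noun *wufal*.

*wufal*: last vowel = /a/, an unrounded vowel → -hen → *wufalhen*.
The plural form *wufalhen*: final consonant = /n/, voiced → -ih → *wufalhenih*.
The genitive form *wufalhenih* — final consonant /h/ (velar/glottal) → -e → *wufalhenihe*.

wufalhenihe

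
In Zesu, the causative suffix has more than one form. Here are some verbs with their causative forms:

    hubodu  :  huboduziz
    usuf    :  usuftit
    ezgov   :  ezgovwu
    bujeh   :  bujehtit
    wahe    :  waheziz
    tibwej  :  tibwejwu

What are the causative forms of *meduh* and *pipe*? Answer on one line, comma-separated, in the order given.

The pattern is voicing of the final sound: -tit when the stem ends in a voiceless consonant (*usuf*, *bujeh*); -wu when the stem ends in a voiced consonant (*ezgov*, *tibwej*); -ziz when the stem ends in a vowel (*hubodu*, *wahe*).
The final sound of *meduh* is /h/, which is a voiceless consonant, so the suffix is -tit, giving *meduhtit*.
The final sound of *pipe* is /e/, which is a vowel, so the suffix is -ziz, giving *pipeziz*.

meduhtit, pipeziz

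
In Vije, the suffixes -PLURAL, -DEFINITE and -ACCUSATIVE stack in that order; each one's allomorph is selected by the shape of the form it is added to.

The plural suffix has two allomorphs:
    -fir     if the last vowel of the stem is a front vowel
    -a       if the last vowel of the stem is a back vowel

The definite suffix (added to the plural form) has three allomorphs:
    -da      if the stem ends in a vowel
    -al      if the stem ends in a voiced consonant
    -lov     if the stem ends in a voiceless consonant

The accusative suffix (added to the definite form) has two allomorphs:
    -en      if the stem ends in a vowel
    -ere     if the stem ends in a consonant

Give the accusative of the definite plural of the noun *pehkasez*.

pehkasezfiralere

The last vowel of *pehkasez* is /e/, which is a front vowel, so the plural suffix is -fir, giving *pehkasezfir*.
Since the final sound of the plural form *pehkasezfir* is /r/ (a voiced consonant), it takes -al, giving *pehkasezfiral*.
The final sound of the definite form *pehkasezfiral* is /l/, which is a consonant, so the accusative suffix is -ere, giving *pehkasezfiralere*.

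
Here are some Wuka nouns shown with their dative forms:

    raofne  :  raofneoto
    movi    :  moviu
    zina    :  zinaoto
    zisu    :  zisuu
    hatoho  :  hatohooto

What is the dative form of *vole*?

Looking at the last vowel of each stem: -u when the last vowel of the stem is a high vowel (*movi*, *zisu*); -oto when the last vowel of the stem is a non-high vowel (*raofne*, *zina*, *hatoho*).
*vole* — last vowel /e/ (a non-high vowel) → -oto → *voleoto*.

voleoto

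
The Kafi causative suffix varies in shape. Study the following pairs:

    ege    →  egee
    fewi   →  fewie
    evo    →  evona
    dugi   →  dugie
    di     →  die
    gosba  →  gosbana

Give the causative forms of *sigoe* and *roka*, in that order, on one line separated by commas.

sigoee, rokana

The pattern is front/back vowel harmony: -e when the last vowel of the stem is a front vowel (*ege*, *fewi*, *dugi*, *di*); -na when the last vowel of the stem is a back vowel (*evo*, *gosba*).
*sigoe* — last vowel /e/ (a front vowel) → -e → *sigoee*.
Since the last vowel of *roka* is /a/ (a back vowel), it takes -na, giving *rokana*.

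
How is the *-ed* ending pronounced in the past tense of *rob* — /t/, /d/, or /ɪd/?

The stem *rob* ends in a voiced sound other than /d/.
The -ed suffix is realized as /ɪd/ after /t, d/; as /t/ after other voiceless consonants; and as /d/ after other voiced sounds.
So -ed on *rob* is pronounced /d/.

/d/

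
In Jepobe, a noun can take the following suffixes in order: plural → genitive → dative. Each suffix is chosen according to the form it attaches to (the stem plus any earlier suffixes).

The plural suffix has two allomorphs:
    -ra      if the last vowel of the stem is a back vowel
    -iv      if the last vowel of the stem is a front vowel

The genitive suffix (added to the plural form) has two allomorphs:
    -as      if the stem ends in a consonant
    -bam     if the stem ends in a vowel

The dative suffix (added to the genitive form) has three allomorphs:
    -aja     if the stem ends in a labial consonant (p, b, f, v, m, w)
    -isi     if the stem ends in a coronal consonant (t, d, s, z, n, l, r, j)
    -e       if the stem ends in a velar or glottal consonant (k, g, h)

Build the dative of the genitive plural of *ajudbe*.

*ajudbe*: last vowel = /e/, a front vowel → -iv → *ajudbeiv*.
Since the final sound of the plural form *ajudbeiv* is /v/ (a consonant), it takes -as, giving *ajudbeivas*.
The genitive form *ajudbeivas* — final consonant /s/ (coronal) → -isi → *ajudbeivasisi*.

ajudbeivasisi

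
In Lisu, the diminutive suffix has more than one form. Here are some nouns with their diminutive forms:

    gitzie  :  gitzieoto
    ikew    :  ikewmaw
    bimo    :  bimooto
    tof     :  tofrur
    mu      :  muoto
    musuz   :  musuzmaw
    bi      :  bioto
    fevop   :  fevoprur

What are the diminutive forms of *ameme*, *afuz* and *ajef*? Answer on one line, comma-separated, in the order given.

The pattern is voicing of the final sound: -rur when the stem ends in a voiceless consonant (*tof*, *fevop*); -maw when the stem ends in a voiced consonant (*ikew*, *musuz*); -oto when the stem ends in a vowel (*gitzie*, *bimo*, *mu*, *bi*).
Since the final sound of *ameme* is /e/ (a vowel), it takes -oto, giving *amemeoto*.
*afuz* — final sound /z/ (a voiced consonant) → -maw → *afuzmaw*.
*ajef*: final sound = /f/, a voiceless consonant → -rur → *ajefrur*.

amemeoto, afuzmaw, ajefrur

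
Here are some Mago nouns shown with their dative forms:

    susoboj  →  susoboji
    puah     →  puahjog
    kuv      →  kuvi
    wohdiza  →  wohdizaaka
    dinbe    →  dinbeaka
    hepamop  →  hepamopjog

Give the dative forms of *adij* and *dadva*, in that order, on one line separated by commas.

Looking at the final sound of each stem: -jog when the stem ends in a voiceless consonant (*puah*, *hepamop*); -i when the stem ends in a voiced consonant (*susoboj*, *kuv*); -aka when the stem ends in a vowel (*wohdiza*, *dinbe*).
*adij* — final sound /j/ (a voiced consonant) → -i → *adiji*.
The final sound of *dadva* is /a/, which is a vowel, so the suffix is -aka, giving *dadvaaka*.

adiji, dadvaaka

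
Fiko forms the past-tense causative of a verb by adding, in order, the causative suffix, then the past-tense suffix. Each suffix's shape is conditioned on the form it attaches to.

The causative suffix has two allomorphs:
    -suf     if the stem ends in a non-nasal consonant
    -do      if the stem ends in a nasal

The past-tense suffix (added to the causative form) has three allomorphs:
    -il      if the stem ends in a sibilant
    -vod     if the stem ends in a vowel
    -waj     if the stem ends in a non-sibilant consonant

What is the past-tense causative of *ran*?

The final consonant of *ran* is /n/, which is a nasal, so the causative suffix is -do, giving *rando*.
The causative form *rando*: final sound = /o/, a vowel → -vod → *randovod*.

randovod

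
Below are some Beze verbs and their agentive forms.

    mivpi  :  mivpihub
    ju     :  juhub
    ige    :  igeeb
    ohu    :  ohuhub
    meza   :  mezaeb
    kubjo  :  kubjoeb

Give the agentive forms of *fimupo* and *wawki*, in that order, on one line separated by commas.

The pattern is height harmony: -hub when the last vowel of the stem is a high vowel (*mivpi*, *ju*, *ohu*); -eb when the last vowel of the stem is a non-high vowel (*ige*, *meza*, *kubjo*).
*fimupo* — last vowel /o/ (a non-high vowel) → -eb → *fimupoeb*.
*wawki* — last vowel /i/ (a high vowel) → -hub → *wawkihub*.

fimupoeb, wawkihub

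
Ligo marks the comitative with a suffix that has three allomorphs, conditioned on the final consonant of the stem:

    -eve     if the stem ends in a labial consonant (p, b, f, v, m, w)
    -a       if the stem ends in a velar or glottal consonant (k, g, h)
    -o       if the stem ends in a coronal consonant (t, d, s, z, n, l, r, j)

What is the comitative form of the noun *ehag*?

Since the final consonant of *ehag* is /g/ (velar/glottal), it takes -a, giving *ehaga*.

ehaga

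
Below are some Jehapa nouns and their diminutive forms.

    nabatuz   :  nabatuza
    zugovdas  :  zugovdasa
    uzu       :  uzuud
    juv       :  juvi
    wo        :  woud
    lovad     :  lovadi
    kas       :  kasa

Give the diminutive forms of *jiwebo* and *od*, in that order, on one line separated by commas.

jiweboud, odi

The pattern is sibilance of the final sound: -a when the stem ends in a sibilant (*nabatuz*, *zugovdas*, *kas*); -i when the stem ends in a non-sibilant consonant (*juv*, *lovad*); -ud when the stem ends in a vowel (*uzu*, *wo*).
The final sound of *jiwebo* is /o/, which is a vowel, so the suffix is -ud, giving *jiweboud*.
Since the final sound of *od* is /d/ (a non-sibilant consonant), it takes -i, giving *odi*.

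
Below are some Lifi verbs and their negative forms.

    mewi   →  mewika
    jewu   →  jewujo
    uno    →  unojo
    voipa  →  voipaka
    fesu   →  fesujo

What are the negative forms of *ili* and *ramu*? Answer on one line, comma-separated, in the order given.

Looking at the last vowel of each stem: -jo when the last vowel of the stem is a rounded vowel (*jewu*, *uno*, *fesu*); -ka when the last vowel of the stem is an unrounded vowel (*mewi*, *voipa*).
Since the last vowel of *ili* is /i/ (an unrounded vowel), it takes -ka, giving *ilika*.
*ramu*: last vowel = /u/, a rounded vowel → -jo → *ramujo*.

ilika, ramujo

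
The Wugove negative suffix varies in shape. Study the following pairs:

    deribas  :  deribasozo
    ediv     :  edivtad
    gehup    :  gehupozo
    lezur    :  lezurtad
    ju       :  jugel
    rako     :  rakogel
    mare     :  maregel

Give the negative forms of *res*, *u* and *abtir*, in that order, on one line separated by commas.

resozo, ugel, abtirtad

The alternation tracks the final sound of the stem — -ozo when the stem ends in a voiceless consonant (*deribas*, *gehup*); -tad when the stem ends in a voiced consonant (*ediv*, *lezur*); -gel when the stem ends in a vowel (*ju*, *rako*, *mare*).
*res* — final sound /s/ (a voiceless consonant) → -ozo → *resozo*.
*u* — final sound /u/ (a vowel) → -gel → *ugel*.
*abtir* — final sound /r/ (a voiced consonant) → -tad → *abtirtad*.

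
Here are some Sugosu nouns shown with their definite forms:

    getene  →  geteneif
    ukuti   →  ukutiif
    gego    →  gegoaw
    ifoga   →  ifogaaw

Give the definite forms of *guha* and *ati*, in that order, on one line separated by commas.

guhaaw, atiif

Looking at the last vowel of each stem: -if when the last vowel of the stem is a front vowel (*getene*, *ukuti*); -aw when the last vowel of the stem is a back vowel (*gego*, *ifoga*).
The last vowel of *guha* is /a/, which is a back vowel, so the suffix is -aw, giving *guhaaw*.
Since the last vowel of *ati* is /i/ (a front vowel), it takes -if, giving *atiif*.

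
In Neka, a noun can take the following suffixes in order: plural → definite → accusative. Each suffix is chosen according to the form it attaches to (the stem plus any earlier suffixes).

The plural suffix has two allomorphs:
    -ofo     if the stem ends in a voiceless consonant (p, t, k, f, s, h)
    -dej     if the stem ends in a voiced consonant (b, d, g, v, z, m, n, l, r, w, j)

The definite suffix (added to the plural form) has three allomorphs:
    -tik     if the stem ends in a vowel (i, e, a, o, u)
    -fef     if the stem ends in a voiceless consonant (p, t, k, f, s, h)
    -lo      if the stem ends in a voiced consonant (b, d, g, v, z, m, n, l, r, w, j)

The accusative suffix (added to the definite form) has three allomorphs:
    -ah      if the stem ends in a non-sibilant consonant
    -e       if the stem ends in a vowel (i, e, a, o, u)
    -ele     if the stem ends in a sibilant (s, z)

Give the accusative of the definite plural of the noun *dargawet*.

The final consonant of *dargawet* is /t/, which is voiceless, so the plural suffix is -ofo, giving *dargawetofo*.
The final sound of the plural form *dargawetofo* is /o/, which is a vowel, so the definite suffix is -tik, giving *dargawetofotik*.
The definite form *dargawetofotik* — final sound /k/ (a non-sibilant consonant) → -ah → *dargawetofotikah*.

dargawetofotikah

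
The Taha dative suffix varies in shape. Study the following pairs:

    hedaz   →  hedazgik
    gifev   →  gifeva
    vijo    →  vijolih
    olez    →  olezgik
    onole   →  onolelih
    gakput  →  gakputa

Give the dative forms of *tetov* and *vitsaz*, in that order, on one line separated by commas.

The alternation tracks the final sound of the stem — -gik when the stem ends in a sibilant (*hedaz*, *olez*); -a when the stem ends in a non-sibilant consonant (*gifev*, *gakput*); -lih when the stem ends in a vowel (*vijo*, *onole*).
*tetov* — final sound /v/ (a non-sibilant consonant) → -a → *tetova*.
The final sound of *vitsaz* is /z/, which is a sibilant, so the suffix is -gik, giving *vitsazgik*.

tetova, vitsazgik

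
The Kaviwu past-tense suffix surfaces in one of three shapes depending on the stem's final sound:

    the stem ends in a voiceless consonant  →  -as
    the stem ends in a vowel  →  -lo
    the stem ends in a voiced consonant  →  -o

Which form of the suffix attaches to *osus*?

-as

*osus*: final sound = /s/, a voiceless consonant → -as.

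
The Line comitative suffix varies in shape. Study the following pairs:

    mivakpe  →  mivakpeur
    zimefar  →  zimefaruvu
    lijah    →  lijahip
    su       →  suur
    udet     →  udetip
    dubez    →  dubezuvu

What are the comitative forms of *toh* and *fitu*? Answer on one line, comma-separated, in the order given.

The alternation tracks the final sound of the stem — -ip when the stem ends in a voiceless consonant (*lijah*, *udet*); -uvu when the stem ends in a voiced consonant (*zimefar*, *dubez*); -ur when the stem ends in a vowel (*mivakpe*, *su*).
*toh* — final sound /h/ (a voiceless consonant) → -ip → *tohip*.
The final sound of *fitu* is /u/, which is a vowel, so the suffix is -ur, giving *fituur*.

tohip, fituur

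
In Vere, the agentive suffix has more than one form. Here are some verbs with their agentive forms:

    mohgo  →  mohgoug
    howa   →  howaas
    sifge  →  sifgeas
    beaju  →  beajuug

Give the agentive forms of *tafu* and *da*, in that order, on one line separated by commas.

The pattern is rounding harmony: -ug when the last vowel of the stem is a rounded vowel (*mohgo*, *beaju*); -as when the last vowel of the stem is an unrounded vowel (*howa*, *sifge*).
*tafu* — last vowel /u/ (a rounded vowel) → -ug → *tafuug*.
The last vowel of *da* is /a/, which is an unrounded vowel, so the suffix is -as, giving *daas*.

tafuug, daas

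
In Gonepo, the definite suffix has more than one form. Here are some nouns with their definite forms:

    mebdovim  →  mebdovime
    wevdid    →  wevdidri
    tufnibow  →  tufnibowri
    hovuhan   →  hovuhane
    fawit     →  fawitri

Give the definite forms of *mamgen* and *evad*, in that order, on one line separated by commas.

mamgene, evadri

The alternation tracks the final consonant of the stem — -e when the stem ends in a nasal (*mebdovim*, *hovuhan*); -ri when the stem ends in a non-nasal consonant (*wevdid*, *tufnibow*, *fawit*).
Since the final consonant of *mamgen* is /n/ (a nasal), it takes -e, giving *mamgene*.
*evad* — final consonant /d/ (non-nasal) → -ri → *evadri*.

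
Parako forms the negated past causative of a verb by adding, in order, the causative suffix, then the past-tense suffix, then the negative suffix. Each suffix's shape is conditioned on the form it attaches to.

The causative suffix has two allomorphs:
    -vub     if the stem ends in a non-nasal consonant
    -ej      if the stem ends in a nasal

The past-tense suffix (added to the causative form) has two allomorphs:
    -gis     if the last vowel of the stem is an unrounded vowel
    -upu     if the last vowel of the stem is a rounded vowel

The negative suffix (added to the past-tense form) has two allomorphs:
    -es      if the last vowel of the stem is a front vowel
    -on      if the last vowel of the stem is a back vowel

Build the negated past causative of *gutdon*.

gutdonejgises

Since the final consonant of *gutdon* is /n/ (a nasal), it takes -ej, giving *gutdonej*.
Since the last vowel of the causative form *gutdonej* is /e/ (an unrounded vowel), it takes -gis, giving *gutdonejgis*.
The past-tense form *gutdonejgis* — last vowel /i/ (a front vowel) → -es → *gutdonejgises*.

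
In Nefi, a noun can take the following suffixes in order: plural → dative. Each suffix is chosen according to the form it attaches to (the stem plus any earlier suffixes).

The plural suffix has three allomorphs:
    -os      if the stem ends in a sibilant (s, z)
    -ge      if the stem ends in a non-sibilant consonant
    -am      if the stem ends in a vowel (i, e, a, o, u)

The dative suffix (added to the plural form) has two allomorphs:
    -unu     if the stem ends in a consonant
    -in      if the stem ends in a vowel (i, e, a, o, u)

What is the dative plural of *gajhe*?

gajheamunu

*gajhe*: final sound = /e/, a vowel → -am → *gajheam*.
The plural form *gajheam* — final sound /m/ (a consonant) → -unu → *gajheamunu*.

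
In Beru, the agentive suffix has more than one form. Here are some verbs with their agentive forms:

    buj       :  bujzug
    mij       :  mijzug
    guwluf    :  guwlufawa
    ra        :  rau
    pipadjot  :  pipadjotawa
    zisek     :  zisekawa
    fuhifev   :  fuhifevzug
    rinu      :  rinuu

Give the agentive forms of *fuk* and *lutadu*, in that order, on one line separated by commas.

fukawa, lutaduu

The pattern is voicing of the final sound: -awa when the stem ends in a voiceless consonant (*guwluf*, *pipadjot*, *zisek*); -zug when the stem ends in a voiced consonant (*buj*, *mij*, *fuhifev*); -u when the stem ends in a vowel (*ra*, *rinu*).
The final sound of *fuk* is /k/, which is a voiceless consonant, so the suffix is -awa, giving *fukawa*.
Since the final sound of *lutadu* is /u/ (a vowel), it takes -u, giving *lutaduu*.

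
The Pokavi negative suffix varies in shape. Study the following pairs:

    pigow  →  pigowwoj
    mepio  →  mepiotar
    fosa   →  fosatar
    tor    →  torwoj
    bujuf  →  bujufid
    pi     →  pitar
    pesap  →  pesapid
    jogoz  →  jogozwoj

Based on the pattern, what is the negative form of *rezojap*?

rezojapid

The pattern is voicing of the final sound: -id when the stem ends in a voiceless consonant (*bujuf*, *pesap*); -woj when the stem ends in a voiced consonant (*pigow*, *tor*, *jogoz*); -tar when the stem ends in a vowel (*mepio*, *fosa*, *pi*).
Since the final sound of *rezojap* is /p/ (a voiceless consonant), it takes -id, giving *rezojapid*.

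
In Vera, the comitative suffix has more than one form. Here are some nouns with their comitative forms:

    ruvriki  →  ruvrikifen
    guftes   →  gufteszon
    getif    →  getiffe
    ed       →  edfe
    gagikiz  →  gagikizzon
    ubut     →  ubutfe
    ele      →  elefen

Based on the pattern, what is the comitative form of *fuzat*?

The alternation tracks the final sound of the stem — -zon when the stem ends in a sibilant (*guftes*, *gagikiz*); -fe when the stem ends in a non-sibilant consonant (*getif*, *ed*, *ubut*); -fen when the stem ends in a vowel (*ruvriki*, *ele*).
*fuzat* — final sound /t/ (a non-sibilant consonant) → -fe → *fuzatfe*.

fuzatfe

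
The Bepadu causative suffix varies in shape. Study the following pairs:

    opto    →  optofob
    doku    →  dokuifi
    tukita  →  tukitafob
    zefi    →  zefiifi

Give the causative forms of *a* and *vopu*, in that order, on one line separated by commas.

afob, vopuifi

Looking at the last vowel of each stem: -ifi when the last vowel of the stem is a high vowel (*doku*, *zefi*); -fob when the last vowel of the stem is a non-high vowel (*opto*, *tukita*).
The last vowel of *a* is /a/, which is a non-high vowel, so the suffix is -fob, giving *afob*.
The last vowel of *vopu* is /u/, which is a high vowel, so the suffix is -ifi, giving *vopuifi*.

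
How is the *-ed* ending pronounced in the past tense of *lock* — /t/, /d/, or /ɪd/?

/t/

The stem *lock* ends in a voiceless consonant other than /t/.
The -ed suffix is realized as /ɪd/ after /t, d/; as /t/ after other voiceless consonants; and as /d/ after other voiced sounds.
So -ed on *lock* is pronounced /t/.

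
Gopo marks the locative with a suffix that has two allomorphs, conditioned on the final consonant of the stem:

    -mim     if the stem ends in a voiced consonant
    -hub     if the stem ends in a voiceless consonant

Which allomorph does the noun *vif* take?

Since the final consonant of *vif* is /f/ (voiceless), it takes -hub.

-hub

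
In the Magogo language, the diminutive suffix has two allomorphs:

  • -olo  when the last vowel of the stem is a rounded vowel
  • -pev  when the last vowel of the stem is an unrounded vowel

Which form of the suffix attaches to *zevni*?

-pev

Since the last vowel of *zevni* is /i/ (an unrounded vowel), it takes -pev.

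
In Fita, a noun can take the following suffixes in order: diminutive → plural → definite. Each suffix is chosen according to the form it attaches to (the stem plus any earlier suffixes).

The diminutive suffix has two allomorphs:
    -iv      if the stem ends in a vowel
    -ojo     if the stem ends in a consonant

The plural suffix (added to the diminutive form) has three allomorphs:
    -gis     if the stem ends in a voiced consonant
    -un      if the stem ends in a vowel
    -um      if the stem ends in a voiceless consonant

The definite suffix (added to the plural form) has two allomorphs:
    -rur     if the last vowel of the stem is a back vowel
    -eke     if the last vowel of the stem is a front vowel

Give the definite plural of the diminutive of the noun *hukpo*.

hukpoivgiseke

Since the final sound of *hukpo* is /o/ (a vowel), it takes -iv, giving *hukpoiv*.
The diminutive form *hukpoiv*: final sound = /v/, a voiced consonant → -gis → *hukpoivgis*.
The plural form *hukpoivgis*: last vowel = /i/, a front vowel → -eke → *hukpoivgiseke*.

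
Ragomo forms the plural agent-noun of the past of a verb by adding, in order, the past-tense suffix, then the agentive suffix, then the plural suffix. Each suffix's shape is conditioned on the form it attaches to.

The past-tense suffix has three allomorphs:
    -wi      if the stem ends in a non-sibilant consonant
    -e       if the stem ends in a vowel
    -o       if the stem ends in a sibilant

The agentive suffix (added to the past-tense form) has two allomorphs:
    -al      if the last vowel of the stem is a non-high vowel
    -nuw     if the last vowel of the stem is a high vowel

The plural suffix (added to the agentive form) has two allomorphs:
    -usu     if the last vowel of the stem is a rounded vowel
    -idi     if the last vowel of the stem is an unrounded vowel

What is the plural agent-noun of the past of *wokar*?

The final sound of *wokar* is /r/, which is a non-sibilant consonant, so the past-tense suffix is -wi, giving *wokarwi*.
Since the last vowel of the past-tense form *wokarwi* is /i/ (a high vowel), it takes -nuw, giving *wokarwinuw*.
The last vowel of the agentive form *wokarwinuw* is /u/, which is a rounded vowel, so the plural suffix is -usu, giving *wokarwinuwusu*.

wokarwinuwusu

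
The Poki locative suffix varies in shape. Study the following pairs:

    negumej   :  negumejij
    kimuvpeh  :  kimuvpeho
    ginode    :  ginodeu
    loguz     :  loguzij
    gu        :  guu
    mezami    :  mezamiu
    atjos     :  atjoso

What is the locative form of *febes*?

The pattern is voicing of the final sound: -o when the stem ends in a voiceless consonant (*kimuvpeh*, *atjos*); -ij when the stem ends in a voiced consonant (*negumej*, *loguz*); -u when the stem ends in a vowel (*ginode*, *gu*, *mezami*).
*febes* — final sound /s/ (a voiceless consonant) → -o → *febeso*.

febeso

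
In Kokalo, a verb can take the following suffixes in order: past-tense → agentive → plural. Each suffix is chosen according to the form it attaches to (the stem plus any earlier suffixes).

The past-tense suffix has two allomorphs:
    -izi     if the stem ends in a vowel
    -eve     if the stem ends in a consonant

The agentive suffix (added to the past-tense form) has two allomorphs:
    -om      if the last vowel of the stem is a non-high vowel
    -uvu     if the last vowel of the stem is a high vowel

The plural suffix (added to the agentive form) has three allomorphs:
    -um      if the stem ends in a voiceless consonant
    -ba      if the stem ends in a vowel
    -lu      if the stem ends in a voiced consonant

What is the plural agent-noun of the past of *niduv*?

*niduv*: final sound = /v/, a consonant → -eve → *niduveve*.
The past-tense form *niduveve* — last vowel /e/ (a non-high vowel) → -om → *niduveveom*.
The final sound of the agentive form *niduveveom* is /m/, which is a voiced consonant, so the plural suffix is -lu, giving *niduveveomlu*.

niduveveomlu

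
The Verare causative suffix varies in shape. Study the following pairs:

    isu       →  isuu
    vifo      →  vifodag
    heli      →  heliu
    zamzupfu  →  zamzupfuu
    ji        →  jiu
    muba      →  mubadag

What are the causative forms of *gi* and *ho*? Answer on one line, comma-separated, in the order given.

Looking at the last vowel of each stem: -u when the last vowel of the stem is a high vowel (*isu*, *heli*, *zamzupfu*, *ji*); -dag when the last vowel of the stem is a non-high vowel (*vifo*, *muba*).
Since the last vowel of *gi* is /i/ (a high vowel), it takes -u, giving *giu*.
Since the last vowel of *ho* is /o/ (a non-high vowel), it takes -dag, giving *hodag*.

giu, hodag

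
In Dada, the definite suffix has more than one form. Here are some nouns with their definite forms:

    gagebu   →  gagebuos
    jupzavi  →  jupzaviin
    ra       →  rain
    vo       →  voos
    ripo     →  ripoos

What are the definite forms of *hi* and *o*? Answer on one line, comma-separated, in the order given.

hiin, oos

The alternation tracks the last vowel of the stem — -os when the last vowel of the stem is a rounded vowel (*gagebu*, *vo*, *ripo*); -in when the last vowel of the stem is an unrounded vowel (*jupzavi*, *ra*).
The last vowel of *hi* is /i/, which is an unrounded vowel, so the suffix is -in, giving *hiin*.
*o* — last vowel /o/ (a rounded vowel) → -os → *oos*.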